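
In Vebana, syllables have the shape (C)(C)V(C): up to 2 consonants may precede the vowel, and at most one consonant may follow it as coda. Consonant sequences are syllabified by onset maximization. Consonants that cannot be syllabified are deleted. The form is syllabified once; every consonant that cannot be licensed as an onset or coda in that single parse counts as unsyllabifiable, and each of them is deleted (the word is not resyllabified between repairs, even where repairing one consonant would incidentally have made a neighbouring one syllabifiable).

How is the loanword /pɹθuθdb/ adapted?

ɹθuθ

Syllabifying with onset maximization leaves /p/, /d/, /b/ stranded (at most one coda consonant is licensed; onsets may contain at most 2 consonants).
Each unlicensed consonant is deleted: /p/, /d/, /b/.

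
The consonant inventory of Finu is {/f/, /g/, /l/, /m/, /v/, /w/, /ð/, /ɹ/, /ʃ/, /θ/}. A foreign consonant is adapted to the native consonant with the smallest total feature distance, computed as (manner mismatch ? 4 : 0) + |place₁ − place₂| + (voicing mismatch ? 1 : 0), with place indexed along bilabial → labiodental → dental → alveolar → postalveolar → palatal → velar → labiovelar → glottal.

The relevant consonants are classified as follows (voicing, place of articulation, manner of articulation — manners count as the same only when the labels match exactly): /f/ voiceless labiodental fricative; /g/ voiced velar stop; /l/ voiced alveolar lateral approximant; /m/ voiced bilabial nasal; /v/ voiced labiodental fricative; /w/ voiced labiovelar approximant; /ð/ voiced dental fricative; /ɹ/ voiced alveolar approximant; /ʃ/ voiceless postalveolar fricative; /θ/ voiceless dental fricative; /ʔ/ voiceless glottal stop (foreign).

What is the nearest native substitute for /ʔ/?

/g/ is closest: same manner (stop), place distance 2 (glottal→velar), voicing differs (+1); total 3. Next closest is /w/ at distance 6.

g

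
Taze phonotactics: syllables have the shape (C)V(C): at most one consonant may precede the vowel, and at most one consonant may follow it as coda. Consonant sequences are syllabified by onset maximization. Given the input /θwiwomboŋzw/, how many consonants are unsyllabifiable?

3

Syllabifying with onset maximization leaves /θ/, /z/, /w/ stranded (at most one coda consonant is licensed; onsets are limited to one consonant).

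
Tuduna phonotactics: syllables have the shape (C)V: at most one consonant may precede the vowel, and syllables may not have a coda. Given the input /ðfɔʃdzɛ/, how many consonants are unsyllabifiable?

Under (C)V, the unsyllabifiable consonants are /ð/, /ʃ/, /d/ (no codas are permitted; onsets are limited to one consonant).

3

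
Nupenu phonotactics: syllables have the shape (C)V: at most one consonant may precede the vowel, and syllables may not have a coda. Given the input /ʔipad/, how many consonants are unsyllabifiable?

1

The consonants /d/ cannot be parsed into a legal (C)V syllable (no codas are permitted; onsets are limited to one consonant).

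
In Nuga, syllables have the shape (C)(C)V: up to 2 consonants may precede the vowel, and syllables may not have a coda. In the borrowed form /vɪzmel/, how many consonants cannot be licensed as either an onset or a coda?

1

Syllabifying with onset maximization leaves /l/ stranded (no codas are permitted; onsets may contain at most 2 consonants).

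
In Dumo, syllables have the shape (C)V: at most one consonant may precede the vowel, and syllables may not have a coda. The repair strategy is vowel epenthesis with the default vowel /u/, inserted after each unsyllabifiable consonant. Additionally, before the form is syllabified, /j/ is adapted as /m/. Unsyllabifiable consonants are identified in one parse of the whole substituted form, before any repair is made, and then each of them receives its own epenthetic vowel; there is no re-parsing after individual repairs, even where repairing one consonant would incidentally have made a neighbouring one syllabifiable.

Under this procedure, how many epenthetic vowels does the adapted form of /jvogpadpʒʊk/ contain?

After substitution the input is /mvogpadpʒʊk/.
The unsyllabifiable consonants are /m/, /g/, /d/, /p/, /k/; each receives one epenthetic vowel.

5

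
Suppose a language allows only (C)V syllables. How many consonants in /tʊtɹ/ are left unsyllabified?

Under (C)V, the unsyllabifiable consonants are /t/, /ɹ/ (no codas are permitted; onsets are limited to one consonant).

2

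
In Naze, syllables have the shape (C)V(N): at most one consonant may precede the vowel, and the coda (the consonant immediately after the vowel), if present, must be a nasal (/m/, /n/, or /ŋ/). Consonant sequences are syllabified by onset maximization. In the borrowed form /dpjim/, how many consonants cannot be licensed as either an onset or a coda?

Under (C)V(N), the unsyllabifiable consonants are /d/, /p/ (only a nasal (/m/, /n/, or /ŋ/) is licensed in coda position; onsets are limited to one consonant).

2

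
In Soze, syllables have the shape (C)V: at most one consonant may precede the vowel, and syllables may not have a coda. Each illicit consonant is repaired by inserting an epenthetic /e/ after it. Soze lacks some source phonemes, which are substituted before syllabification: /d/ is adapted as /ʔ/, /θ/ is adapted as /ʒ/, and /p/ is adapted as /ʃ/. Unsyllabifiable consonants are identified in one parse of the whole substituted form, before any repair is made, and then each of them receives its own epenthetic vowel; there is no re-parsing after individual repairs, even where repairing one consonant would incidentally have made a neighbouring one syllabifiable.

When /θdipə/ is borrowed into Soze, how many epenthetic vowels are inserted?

1

After substitution the input is /ʒʔiʃə/.
The unsyllabifiable consonants are /ʒ/; each receives one epenthetic vowel.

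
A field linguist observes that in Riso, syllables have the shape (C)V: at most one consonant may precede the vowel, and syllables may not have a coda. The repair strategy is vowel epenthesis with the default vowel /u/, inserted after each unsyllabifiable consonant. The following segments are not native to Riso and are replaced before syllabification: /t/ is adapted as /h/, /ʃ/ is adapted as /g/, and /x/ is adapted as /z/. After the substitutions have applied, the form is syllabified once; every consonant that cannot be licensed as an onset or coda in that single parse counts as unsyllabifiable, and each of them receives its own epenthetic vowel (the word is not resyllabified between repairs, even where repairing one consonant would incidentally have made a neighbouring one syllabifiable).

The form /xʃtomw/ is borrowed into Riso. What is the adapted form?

Substitution: /x/ → /z/, /ʃ/ → /g/, /t/ → /h/, giving /zghomw/.
Under (C)V, the unsyllabifiable consonants are /z/, /g/, /m/, /w/ (no codas are permitted; onsets are limited to one consonant).
Each unlicensed consonant becomes the onset of a new syllable: /z/ → /zu/, /g/ → /gu/, /m/ → /mu/, /w/ → /wu/.

zuguhomuwu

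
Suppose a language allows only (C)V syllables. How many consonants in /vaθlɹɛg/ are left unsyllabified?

3

Syllabifying with onset maximization leaves /θ/, /l/, /g/ stranded (no codas are permitted; onsets are limited to one consonant).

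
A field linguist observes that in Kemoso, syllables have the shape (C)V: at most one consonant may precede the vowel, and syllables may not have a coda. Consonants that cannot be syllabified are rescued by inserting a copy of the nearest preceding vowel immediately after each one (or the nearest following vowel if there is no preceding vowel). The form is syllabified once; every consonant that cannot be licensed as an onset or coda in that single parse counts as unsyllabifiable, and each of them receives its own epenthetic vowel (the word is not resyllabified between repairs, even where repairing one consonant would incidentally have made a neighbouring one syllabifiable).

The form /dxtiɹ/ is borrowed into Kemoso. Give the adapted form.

The consonants /d/, /x/, /ɹ/ cannot be parsed into a legal (C)V syllable (no codas are permitted; onsets are limited to one consonant).
Epenthesis after each stranded consonant: /d/ → /di/, /x/ → /xi/, /ɹ/ → /ɹi/.

dixitiɹi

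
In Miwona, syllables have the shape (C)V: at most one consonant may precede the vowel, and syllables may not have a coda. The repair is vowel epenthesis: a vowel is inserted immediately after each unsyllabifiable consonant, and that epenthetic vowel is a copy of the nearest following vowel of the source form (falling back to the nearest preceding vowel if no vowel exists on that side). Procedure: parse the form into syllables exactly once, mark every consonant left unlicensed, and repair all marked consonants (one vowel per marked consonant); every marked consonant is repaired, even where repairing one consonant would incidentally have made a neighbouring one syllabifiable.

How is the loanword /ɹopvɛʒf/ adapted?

The consonants /p/, /ʒ/, /f/ cannot be parsed into a legal (C)V syllable (no codas are permitted; onsets are limited to one consonant).
Epenthesis after each stranded consonant: /p/ → /pɛ/, /ʒ/ → /ʒɛ/, /f/ → /fɛ/.

ɹopɛvɛʒɛfɛ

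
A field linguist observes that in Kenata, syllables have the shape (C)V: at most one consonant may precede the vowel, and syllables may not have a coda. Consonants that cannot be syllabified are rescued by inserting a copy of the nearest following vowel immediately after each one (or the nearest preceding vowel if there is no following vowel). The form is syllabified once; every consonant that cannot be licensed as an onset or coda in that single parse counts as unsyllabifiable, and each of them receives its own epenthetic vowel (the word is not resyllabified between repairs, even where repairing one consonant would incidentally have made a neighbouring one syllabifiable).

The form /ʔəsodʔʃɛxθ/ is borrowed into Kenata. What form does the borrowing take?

ʔəsodɛʔɛʃɛxɛθɛ

Syllabifying with onset maximization leaves /d/, /ʔ/, /x/, /θ/ stranded (no codas are permitted; onsets are limited to one consonant).
Epenthesis after each stranded consonant: /d/ → /dɛ/, /ʔ/ → /ʔɛ/, /x/ → /xɛ/, /θ/ → /θɛ/.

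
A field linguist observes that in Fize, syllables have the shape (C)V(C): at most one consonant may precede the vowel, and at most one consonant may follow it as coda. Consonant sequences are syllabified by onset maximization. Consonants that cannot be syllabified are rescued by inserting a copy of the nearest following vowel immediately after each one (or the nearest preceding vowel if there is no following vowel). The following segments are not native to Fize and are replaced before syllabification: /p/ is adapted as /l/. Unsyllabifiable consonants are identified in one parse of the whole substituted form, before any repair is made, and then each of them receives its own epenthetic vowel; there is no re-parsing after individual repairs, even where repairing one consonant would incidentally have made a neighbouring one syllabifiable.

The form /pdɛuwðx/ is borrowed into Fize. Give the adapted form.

lɛdɛuwðuxu

Substitution: /p/ → /l/, giving /ldɛuwðx/.
Syllabifying with onset maximization leaves /l/, /ð/, /x/ stranded (at most one coda consonant is licensed; onsets are limited to one consonant).
Epenthesis after each stranded consonant: /l/ → /lɛ/, /ð/ → /ðu/, /x/ → /xu/.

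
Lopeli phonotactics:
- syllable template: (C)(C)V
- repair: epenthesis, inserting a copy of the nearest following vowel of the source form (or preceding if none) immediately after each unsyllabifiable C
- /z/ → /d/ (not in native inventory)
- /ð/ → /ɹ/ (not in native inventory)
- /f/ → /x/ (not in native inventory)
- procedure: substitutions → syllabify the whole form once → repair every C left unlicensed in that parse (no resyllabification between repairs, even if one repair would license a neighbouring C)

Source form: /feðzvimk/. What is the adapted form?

xeɹidvimiki

Substitution: /f/ → /x/, /ð/ → /ɹ/, /z/ → /d/, giving /xeɹdvimk/.
The consonants /ɹ/, /m/, /k/ cannot be parsed into a legal (C)(C)V syllable (no codas are permitted; onsets may contain at most 2 consonants).
Each unlicensed consonant becomes the onset of a new syllable: /ɹ/ → /ɹi/, /m/ → /mi/, /k/ → /ki/.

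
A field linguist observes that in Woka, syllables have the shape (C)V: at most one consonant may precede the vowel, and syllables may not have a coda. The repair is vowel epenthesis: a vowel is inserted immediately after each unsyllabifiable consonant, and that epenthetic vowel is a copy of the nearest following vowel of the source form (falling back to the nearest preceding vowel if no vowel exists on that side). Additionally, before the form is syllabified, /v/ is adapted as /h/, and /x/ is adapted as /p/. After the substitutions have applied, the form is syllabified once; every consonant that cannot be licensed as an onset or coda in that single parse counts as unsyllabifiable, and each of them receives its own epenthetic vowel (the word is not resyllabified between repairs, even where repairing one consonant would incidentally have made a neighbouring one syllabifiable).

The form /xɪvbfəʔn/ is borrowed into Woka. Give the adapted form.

Substitution: /x/ → /p/, /v/ → /h/, giving /pɪhbfəʔn/.
The consonants /h/, /b/, /ʔ/, /n/ cannot be parsed into a legal (C)V syllable (no codas are permitted; onsets are limited to one consonant).
Inserting the epenthetic vowel yields /h/ → /hə/, /b/ → /bə/, /ʔ/ → /ʔə/, /n/ → /nə/.

pɪhəbəfəʔənə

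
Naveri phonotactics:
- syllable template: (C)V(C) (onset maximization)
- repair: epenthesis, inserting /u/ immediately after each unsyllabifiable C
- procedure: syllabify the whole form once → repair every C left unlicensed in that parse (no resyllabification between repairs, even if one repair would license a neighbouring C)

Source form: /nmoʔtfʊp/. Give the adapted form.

numoʔtufʊp

Under (C)V(C), the unsyllabifiable consonants are /n/, /t/ (at most one coda consonant is licensed; onsets are limited to one consonant).
Inserting the epenthetic vowel yields /n/ → /nu/, /t/ → /tu/.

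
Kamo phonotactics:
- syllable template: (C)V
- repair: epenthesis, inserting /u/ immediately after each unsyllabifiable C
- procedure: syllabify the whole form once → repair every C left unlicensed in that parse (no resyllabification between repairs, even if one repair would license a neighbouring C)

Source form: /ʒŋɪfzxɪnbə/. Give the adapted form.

ʒuŋɪfuzuxɪnubə

Syllabifying with onset maximization leaves /ʒ/, /f/, /z/, /n/ stranded (no codas are permitted; onsets are limited to one consonant).
Each unlicensed consonant becomes the onset of a new syllable: /ʒ/ → /ʒu/, /f/ → /fu/, /z/ → /zu/, /n/ → /nu/.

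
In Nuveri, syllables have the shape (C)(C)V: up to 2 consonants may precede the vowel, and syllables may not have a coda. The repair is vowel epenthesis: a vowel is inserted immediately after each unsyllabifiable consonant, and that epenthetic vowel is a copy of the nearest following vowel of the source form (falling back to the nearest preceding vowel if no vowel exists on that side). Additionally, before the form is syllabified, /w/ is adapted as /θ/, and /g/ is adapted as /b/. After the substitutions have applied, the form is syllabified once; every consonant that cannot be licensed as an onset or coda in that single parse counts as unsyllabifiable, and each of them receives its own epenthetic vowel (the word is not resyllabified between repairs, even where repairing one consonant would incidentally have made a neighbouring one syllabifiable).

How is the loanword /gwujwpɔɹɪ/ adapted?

Substitution: /g/ → /b/, /w/ → /θ/, giving /bθujθpɔɹɪ/.
The consonants /j/ cannot be parsed into a legal (C)(C)V syllable (no codas are permitted; onsets may contain at most 2 consonants).
Inserting the epenthetic vowel yields /j/ → /jɔ/.

bθujɔθpɔɹɪ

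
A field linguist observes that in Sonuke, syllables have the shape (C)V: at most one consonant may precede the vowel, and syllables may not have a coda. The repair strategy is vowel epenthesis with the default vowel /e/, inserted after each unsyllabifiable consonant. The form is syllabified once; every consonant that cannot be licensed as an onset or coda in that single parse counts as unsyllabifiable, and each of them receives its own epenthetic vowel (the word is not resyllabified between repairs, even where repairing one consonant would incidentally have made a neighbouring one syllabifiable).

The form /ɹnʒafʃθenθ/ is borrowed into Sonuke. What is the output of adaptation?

ɹeneʒafeʃeθeneθe

Under (C)V, the unsyllabifiable consonants are /ɹ/, /n/, /f/, /ʃ/, /n/, /θ/ (no codas are permitted; onsets are limited to one consonant).
Epenthesis after each stranded consonant: /ɹ/ → /ɹe/, /n/ → /ne/, /f/ → /fe/, /ʃ/ → /ʃe/, /n/ → /ne/, /θ/ → /θe/.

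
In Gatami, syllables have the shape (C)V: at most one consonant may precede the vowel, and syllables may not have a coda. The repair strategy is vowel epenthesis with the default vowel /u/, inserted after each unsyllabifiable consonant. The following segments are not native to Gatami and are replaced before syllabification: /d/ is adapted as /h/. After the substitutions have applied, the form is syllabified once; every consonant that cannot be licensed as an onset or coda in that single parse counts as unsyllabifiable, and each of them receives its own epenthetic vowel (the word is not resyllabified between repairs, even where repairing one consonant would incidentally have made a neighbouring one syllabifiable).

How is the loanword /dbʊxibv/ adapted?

hubʊxibuvu

Substitution: /d/ → /h/, giving /hbʊxibv/.
Under (C)V, the unsyllabifiable consonants are /h/, /b/, /v/ (no codas are permitted; onsets are limited to one consonant).
Epenthesis after each stranded consonant: /h/ → /hu/, /b/ → /bu/, /v/ → /vu/.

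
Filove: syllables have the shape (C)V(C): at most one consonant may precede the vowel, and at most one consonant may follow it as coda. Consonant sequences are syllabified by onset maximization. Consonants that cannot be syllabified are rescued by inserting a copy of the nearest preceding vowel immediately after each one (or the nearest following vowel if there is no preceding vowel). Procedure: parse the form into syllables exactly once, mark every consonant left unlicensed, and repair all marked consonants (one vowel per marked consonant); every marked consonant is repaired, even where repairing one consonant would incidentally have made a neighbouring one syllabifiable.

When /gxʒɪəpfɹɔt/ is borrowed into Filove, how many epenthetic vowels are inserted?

The unsyllabifiable consonants are /g/, /x/, /f/; each receives one epenthetic vowel.

3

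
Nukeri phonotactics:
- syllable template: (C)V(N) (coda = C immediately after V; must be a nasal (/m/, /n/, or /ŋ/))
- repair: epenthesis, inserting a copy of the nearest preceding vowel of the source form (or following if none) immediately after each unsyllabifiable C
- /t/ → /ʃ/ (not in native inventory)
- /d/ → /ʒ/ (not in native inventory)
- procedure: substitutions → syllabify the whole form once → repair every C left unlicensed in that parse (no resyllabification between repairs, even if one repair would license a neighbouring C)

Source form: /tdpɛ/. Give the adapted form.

ʃɛʒɛpɛ

Substitution: /t/ → /ʃ/, /d/ → /ʒ/, giving /ʃʒpɛ/.
Syllabifying with onset maximization leaves /ʃ/, /ʒ/ stranded (only a nasal (/m/, /n/, or /ŋ/) is licensed in coda position; onsets are limited to one consonant).
Each unlicensed consonant becomes the onset of a new syllable: /ʃ/ → /ʃɛ/, /ʒ/ → /ʒɛ/.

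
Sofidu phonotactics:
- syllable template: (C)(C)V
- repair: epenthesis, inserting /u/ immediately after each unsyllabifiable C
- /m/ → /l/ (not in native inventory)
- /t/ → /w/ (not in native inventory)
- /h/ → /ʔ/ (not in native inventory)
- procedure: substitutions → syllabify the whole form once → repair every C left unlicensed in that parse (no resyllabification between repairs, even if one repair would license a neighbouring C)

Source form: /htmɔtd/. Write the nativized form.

ʔuwlɔwudu

Substitution: /h/ → /ʔ/, /t/ → /w/, /m/ → /l/, giving /ʔwlɔwd/.
Under (C)(C)V, the unsyllabifiable consonants are /ʔ/, /w/, /d/ (no codas are permitted; onsets may contain at most 2 consonants).
Inserting the epenthetic vowel yields /ʔ/ → /ʔu/, /w/ → /wu/, /d/ → /du/.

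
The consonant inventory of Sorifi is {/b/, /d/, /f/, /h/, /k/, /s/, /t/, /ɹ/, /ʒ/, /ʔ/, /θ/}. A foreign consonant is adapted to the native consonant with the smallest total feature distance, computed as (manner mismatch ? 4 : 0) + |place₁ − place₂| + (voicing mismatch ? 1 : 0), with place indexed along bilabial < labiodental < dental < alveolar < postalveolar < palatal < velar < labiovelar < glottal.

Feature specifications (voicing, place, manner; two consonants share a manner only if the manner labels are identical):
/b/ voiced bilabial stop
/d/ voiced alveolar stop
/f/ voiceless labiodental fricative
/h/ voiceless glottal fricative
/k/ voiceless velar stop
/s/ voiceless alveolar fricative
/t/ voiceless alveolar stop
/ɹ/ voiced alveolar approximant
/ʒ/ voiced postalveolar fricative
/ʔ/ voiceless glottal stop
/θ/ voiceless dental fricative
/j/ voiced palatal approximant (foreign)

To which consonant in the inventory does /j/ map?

/ɹ/ is closest: same manner (approximant), place distance 2 (palatal→alveolar), same voicing; total 2. Next closest is /ʒ/ at distance 5.

ɹ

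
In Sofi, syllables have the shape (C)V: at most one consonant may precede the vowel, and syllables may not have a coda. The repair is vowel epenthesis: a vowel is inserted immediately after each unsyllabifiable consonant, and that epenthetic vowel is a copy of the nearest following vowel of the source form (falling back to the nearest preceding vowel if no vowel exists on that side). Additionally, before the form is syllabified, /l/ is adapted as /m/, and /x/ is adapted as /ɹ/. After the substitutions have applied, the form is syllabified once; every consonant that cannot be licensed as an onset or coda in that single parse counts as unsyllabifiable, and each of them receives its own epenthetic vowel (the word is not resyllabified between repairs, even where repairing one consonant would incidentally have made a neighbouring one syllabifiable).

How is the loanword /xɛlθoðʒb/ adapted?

ɹɛmoθoðoʒobo

Substitution: /x/ → /ɹ/, /l/ → /m/, giving /ɹɛmθoðʒb/.
The consonants /m/, /ð/, /ʒ/, /b/ cannot be parsed into a legal (C)V syllable (no codas are permitted; onsets are limited to one consonant).
Each unlicensed consonant becomes the onset of a new syllable: /m/ → /mo/, /ð/ → /ðo/, /ʒ/ → /ʒo/, /b/ → /bo/.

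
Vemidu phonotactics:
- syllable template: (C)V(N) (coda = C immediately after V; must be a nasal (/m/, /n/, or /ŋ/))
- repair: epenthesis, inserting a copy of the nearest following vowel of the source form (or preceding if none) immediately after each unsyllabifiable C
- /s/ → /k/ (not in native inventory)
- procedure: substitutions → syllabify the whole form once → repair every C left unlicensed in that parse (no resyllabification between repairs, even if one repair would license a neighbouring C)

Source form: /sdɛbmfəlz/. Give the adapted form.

Substitution: /s/ → /k/, giving /kdɛbmfəlz/.
The consonants /k/, /b/, /m/, /l/, /z/ cannot be parsed into a legal (C)V(N) syllable (only a nasal (/m/, /n/, or /ŋ/) is licensed in coda position; onsets are limited to one consonant).
Epenthesis after each stranded consonant: /k/ → /kɛ/, /b/ → /bə/, /m/ → /mə/, /l/ → /lə/, /z/ → /zə/.

kɛdɛbəməfələzə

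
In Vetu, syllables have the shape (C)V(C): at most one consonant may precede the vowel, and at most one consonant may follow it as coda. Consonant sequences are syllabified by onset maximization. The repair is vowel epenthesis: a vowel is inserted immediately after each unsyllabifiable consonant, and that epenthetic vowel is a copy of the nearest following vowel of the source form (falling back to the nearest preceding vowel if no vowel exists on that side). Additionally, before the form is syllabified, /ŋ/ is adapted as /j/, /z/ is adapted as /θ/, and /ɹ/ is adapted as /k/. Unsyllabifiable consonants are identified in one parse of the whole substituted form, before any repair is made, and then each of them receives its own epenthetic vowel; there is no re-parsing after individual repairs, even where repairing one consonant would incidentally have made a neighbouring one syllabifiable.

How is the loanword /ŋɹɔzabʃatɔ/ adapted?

jɔkɔθabʃatɔ

Substitution: /ŋ/ → /j/, /ɹ/ → /k/, /z/ → /θ/, giving /jkɔθabʃatɔ/.
Under (C)V(C), the unsyllabifiable consonants are /j/ (at most one coda consonant is licensed; onsets are limited to one consonant).
Epenthesis after each stranded consonant: /j/ → /jɔ/.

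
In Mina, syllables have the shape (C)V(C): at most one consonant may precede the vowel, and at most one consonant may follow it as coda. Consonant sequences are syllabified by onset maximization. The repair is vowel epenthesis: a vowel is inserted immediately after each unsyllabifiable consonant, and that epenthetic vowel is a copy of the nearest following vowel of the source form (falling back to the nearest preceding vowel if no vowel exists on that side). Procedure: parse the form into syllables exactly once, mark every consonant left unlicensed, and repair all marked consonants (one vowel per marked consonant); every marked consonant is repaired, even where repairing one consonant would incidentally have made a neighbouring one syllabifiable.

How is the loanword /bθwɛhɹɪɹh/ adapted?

bɛθɛwɛhɹɪɹhɪ

Syllabifying with onset maximization leaves /b/, /θ/, /h/ stranded (at most one coda consonant is licensed; onsets are limited to one consonant).
Each unlicensed consonant becomes the onset of a new syllable: /b/ → /bɛ/, /θ/ → /θɛ/, /h/ → /hɪ/.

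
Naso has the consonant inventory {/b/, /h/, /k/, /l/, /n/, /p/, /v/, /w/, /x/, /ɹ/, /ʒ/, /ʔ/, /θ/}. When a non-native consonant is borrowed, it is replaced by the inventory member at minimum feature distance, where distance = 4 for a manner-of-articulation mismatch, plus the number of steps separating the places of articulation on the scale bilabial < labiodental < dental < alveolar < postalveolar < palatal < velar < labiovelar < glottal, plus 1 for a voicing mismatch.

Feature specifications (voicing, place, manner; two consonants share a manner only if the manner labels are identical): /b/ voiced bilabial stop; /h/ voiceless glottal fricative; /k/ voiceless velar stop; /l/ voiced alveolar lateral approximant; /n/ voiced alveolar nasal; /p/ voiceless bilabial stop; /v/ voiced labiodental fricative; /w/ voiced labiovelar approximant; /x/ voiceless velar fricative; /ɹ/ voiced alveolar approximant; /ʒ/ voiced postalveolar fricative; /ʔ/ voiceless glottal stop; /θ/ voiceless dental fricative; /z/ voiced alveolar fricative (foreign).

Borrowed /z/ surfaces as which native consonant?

/ʒ/ is closest: same manner (fricative), place distance 1 (alveolar→postalveolar), same voicing; total 1. Next closest is /v/ at distance 2.

ʒ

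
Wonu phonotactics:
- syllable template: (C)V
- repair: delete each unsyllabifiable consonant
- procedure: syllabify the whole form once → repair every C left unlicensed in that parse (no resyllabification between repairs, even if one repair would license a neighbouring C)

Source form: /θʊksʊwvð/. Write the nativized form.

θʊsʊ

Under (C)V, the unsyllabifiable consonants are /k/, /w/, /v/, /ð/ (no codas are permitted; onsets are limited to one consonant).
Deletion applies to /k/, /w/, /v/, /ð/.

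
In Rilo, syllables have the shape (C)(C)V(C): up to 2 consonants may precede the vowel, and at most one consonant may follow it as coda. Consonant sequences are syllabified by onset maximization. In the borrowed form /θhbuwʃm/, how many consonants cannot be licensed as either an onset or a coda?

Syllabifying with onset maximization leaves /θ/, /ʃ/, /m/ stranded (at most one coda consonant is licensed; onsets may contain at most 2 consonants).

3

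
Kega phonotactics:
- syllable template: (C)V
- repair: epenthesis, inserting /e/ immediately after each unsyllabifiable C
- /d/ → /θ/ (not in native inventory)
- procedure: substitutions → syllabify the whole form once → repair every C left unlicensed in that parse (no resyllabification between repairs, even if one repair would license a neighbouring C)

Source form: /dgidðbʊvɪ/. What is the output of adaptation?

θegiθeðebʊvɪ

Substitution: /d/ → /θ/, giving /θgiθðbʊvɪ/.
Under (C)V, the unsyllabifiable consonants are /θ/, /θ/, /ð/ (no codas are permitted; onsets are limited to one consonant).
Each unlicensed consonant becomes the onset of a new syllable: /θ/ → /θe/, /θ/ → /θe/, /ð/ → /ðe/.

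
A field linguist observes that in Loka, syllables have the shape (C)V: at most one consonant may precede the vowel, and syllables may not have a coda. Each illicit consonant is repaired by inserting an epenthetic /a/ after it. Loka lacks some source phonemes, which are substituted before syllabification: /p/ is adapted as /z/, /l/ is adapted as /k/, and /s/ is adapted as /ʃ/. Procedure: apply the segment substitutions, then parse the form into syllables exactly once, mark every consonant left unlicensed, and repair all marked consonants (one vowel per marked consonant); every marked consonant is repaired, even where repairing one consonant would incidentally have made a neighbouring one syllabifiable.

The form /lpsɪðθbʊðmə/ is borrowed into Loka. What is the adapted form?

Substitution: /l/ → /k/, /p/ → /z/, /s/ → /ʃ/, giving /kzʃɪðθbʊðmə/.
The consonants /k/, /z/, /ð/, /θ/, /ð/ cannot be parsed into a legal (C)V syllable (no codas are permitted; onsets are limited to one consonant).
Inserting the epenthetic vowel yields /k/ → /ka/, /z/ → /za/, /ð/ → /ða/, /θ/ → /θa/, /ð/ → /ða/.

kazaʃɪðaθabʊðamə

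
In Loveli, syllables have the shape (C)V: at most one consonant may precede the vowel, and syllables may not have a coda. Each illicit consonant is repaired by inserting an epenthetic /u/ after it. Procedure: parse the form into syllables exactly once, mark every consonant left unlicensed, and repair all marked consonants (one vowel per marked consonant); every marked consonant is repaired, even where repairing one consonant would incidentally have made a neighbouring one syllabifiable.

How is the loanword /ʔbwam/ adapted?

The consonants /ʔ/, /b/, /m/ cannot be parsed into a legal (C)V syllable (no codas are permitted; onsets are limited to one consonant).
Inserting the epenthetic vowel yields /ʔ/ → /ʔu/, /b/ → /bu/, /m/ → /mu/.

ʔubuwamu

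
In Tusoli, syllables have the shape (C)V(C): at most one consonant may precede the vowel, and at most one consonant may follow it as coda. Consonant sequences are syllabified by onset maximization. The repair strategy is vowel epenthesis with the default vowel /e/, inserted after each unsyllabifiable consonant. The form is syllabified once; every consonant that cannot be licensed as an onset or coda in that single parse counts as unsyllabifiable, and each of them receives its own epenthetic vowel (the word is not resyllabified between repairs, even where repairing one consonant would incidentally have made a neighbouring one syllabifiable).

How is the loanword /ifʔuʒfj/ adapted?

Under (C)V(C), the unsyllabifiable consonants are /f/, /j/ (at most one coda consonant is licensed; onsets are limited to one consonant).
Epenthesis after each stranded consonant: /f/ → /fe/, /j/ → /je/.

ifʔuʒfeje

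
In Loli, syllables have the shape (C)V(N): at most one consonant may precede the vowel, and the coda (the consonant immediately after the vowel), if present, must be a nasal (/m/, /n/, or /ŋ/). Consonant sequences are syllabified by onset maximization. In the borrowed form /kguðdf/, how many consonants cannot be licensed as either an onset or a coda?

The consonants /k/, /ð/, /d/, /f/ cannot be parsed into a legal (C)V(N) syllable (only a nasal (/m/, /n/, or /ŋ/) is licensed in coda position; onsets are limited to one consonant).

4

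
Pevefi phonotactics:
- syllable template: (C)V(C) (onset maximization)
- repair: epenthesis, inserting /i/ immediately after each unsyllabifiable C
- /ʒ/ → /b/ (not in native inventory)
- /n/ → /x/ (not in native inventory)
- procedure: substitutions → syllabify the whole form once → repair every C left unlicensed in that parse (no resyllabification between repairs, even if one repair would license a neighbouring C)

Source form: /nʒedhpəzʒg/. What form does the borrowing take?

xibedhipəzbigi

Substitution: /n/ → /x/, /ʒ/ → /b/, giving /xbedhpəzbg/.
Under (C)V(C), the unsyllabifiable consonants are /x/, /h/, /b/, /g/ (at most one coda consonant is licensed; onsets are limited to one consonant).
Inserting the epenthetic vowel yields /x/ → /xi/, /h/ → /hi/, /b/ → /bi/, /g/ → /gi/.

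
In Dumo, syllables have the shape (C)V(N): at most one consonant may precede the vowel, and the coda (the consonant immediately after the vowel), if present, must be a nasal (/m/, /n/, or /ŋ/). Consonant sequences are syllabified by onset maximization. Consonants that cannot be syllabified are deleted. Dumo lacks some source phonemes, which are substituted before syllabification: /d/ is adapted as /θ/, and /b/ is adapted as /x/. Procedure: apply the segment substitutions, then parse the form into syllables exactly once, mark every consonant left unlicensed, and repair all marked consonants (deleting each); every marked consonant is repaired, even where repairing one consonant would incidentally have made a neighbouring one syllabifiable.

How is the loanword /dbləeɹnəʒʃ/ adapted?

ləenə

Substitution: /d/ → /θ/, /b/ → /x/, giving /θxləeɹnəʒʃ/.
Syllabifying with onset maximization leaves /θ/, /x/, /ɹ/, /ʒ/, /ʃ/ stranded (only a nasal (/m/, /n/, or /ŋ/) is licensed in coda position; onsets are limited to one consonant).
Deleting the stranded consonants removes /θ/, /x/, /ɹ/, /ʒ/, /ʃ/.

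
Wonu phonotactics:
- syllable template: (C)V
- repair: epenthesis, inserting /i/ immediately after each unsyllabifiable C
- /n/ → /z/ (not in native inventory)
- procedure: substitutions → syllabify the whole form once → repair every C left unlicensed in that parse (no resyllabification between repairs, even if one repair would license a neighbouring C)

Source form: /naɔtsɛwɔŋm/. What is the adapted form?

Substitution: /n/ → /z/, giving /zaɔtsɛwɔŋm/.
The consonants /t/, /ŋ/, /m/ cannot be parsed into a legal (C)V syllable (no codas are permitted; onsets are limited to one consonant).
Epenthesis after each stranded consonant: /t/ → /ti/, /ŋ/ → /ŋi/, /m/ → /mi/.

zaɔtisɛwɔŋimi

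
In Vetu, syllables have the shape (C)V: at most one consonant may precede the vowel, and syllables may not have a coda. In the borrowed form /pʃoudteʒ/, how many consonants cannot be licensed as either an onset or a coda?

Under (C)V, the unsyllabifiable consonants are /p/, /d/, /ʒ/ (no codas are permitted; onsets are limited to one consonant).

3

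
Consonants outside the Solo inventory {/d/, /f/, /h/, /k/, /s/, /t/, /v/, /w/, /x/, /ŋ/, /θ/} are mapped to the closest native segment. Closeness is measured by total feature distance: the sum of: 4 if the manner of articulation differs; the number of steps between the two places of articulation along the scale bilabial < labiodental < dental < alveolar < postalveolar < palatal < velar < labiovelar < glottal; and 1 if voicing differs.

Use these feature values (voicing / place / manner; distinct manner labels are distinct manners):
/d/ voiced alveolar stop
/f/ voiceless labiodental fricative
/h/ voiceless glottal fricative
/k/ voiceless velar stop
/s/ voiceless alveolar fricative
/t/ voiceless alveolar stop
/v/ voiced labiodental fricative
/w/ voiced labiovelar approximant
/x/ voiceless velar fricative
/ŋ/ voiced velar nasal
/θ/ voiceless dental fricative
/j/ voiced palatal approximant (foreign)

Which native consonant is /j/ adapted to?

w

/w/ is closest: same manner (approximant), place distance 2 (palatal→labiovelar), same voicing; total 2. Next closest is /ŋ/ at distance 5.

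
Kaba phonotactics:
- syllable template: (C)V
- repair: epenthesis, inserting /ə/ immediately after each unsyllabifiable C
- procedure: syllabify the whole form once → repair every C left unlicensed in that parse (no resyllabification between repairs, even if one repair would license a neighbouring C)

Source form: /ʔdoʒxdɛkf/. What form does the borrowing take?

ʔədoʒəxədɛkəfə

Under (C)V, the unsyllabifiable consonants are /ʔ/, /ʒ/, /x/, /k/, /f/ (no codas are permitted; onsets are limited to one consonant).
Each unlicensed consonant becomes the onset of a new syllable: /ʔ/ → /ʔə/, /ʒ/ → /ʒə/, /x/ → /xə/, /k/ → /kə/, /f/ → /fə/.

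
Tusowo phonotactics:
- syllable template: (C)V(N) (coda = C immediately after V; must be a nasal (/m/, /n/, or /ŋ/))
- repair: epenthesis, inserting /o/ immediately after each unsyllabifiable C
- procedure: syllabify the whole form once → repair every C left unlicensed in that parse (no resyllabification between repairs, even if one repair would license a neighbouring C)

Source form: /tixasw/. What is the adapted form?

Syllabifying with onset maximization leaves /s/, /w/ stranded (only a nasal (/m/, /n/, or /ŋ/) is licensed in coda position; onsets are limited to one consonant).
Inserting the epenthetic vowel yields /s/ → /so/, /w/ → /wo/.

tixasowo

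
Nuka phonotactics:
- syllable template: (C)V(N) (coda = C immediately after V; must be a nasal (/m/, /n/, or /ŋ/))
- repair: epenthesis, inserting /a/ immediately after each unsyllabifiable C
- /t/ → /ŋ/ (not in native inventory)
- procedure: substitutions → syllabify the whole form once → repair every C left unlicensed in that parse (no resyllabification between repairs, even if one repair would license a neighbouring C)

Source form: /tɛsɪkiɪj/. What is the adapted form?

Substitution: /t/ → /ŋ/, giving /ŋɛsɪkiɪj/.
Under (C)V(N), the unsyllabifiable consonants are /j/ (only a nasal (/m/, /n/, or /ŋ/) is licensed in coda position; onsets are limited to one consonant).
Inserting the epenthetic vowel yields /j/ → /ja/.

ŋɛsɪkiɪja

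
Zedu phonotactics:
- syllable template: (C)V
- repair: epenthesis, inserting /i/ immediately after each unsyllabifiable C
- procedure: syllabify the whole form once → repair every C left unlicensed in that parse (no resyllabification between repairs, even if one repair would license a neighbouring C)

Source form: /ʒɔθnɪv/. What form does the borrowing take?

ʒɔθinɪvi

Under (C)V, the unsyllabifiable consonants are /θ/, /v/ (no codas are permitted; onsets are limited to one consonant).
Epenthesis after each stranded consonant: /θ/ → /θi/, /v/ → /vi/.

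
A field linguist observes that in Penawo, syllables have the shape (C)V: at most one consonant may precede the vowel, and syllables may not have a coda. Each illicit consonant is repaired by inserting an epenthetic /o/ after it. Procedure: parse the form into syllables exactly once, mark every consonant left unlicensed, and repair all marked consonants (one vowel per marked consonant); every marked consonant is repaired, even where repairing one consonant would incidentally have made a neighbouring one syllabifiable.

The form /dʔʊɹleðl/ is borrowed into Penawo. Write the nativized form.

doʔʊɹoleðolo

Under (C)V, the unsyllabifiable consonants are /d/, /ɹ/, /ð/, /l/ (no codas are permitted; onsets are limited to one consonant).
Inserting the epenthetic vowel yields /d/ → /do/, /ɹ/ → /ɹo/, /ð/ → /ðo/, /l/ → /lo/.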